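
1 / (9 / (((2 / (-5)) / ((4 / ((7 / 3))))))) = -7 / 270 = -0.03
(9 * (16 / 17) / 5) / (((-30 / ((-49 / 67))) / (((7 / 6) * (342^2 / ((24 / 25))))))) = 6686442 / 1139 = 5870.45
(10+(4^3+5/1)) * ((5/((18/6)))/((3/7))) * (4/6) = 5530/27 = 204.81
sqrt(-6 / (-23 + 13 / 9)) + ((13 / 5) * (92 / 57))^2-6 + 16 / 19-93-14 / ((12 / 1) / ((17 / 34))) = -80.60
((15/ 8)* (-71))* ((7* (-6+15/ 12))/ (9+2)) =141645/ 352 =402.40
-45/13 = -3.46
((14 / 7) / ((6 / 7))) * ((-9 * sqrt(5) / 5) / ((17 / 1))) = -21 * sqrt(5) / 85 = -0.55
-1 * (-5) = 5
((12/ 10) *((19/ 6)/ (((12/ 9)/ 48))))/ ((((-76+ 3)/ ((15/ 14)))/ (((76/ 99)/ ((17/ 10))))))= -0.91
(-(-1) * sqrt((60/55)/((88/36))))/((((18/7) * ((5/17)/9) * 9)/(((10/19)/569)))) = 119 * sqrt(6)/356763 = 0.00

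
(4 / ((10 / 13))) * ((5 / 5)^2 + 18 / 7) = 130 / 7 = 18.57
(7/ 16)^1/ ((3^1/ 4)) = 7/ 12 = 0.58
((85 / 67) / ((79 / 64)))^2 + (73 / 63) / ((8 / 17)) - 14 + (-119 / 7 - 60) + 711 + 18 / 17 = 149923440537121 / 240039794232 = 624.58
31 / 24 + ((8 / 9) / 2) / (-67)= 6199 / 4824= 1.29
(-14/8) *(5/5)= -7/4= -1.75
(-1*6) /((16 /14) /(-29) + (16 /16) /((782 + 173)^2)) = 370282150 /2431999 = 152.25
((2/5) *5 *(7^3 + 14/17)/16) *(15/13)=87675/1768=49.59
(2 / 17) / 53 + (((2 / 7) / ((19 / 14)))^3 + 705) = 4356942477 / 6179959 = 705.01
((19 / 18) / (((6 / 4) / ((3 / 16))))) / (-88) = -19 / 12672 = -0.00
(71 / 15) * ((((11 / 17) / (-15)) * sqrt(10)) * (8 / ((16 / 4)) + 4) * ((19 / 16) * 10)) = -46.00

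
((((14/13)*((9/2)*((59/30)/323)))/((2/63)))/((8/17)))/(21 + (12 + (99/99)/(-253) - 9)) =19748421/239925920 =0.08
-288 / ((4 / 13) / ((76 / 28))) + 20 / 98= -124478 / 49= -2540.37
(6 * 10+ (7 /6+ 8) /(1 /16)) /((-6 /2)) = -620 /9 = -68.89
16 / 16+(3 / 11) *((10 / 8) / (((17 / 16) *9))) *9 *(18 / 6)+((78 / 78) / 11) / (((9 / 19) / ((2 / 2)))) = 3626 / 1683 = 2.15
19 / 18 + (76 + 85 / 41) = 79.13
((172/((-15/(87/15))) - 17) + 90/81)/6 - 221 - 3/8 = -1269581/5400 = -235.11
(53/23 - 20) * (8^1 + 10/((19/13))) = -114774/437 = -262.64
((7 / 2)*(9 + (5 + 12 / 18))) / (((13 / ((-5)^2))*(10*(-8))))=-385 / 312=-1.23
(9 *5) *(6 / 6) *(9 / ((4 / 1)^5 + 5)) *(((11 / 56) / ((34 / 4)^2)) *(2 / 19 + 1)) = 4455 / 3766826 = 0.00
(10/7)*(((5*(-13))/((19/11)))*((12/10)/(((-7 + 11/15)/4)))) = 257400/6251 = 41.18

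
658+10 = 668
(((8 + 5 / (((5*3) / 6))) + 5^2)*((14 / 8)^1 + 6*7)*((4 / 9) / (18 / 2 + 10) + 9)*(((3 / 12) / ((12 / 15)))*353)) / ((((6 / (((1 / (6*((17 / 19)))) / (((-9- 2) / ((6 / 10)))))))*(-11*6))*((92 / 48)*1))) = 3336158875 / 163506816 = 20.40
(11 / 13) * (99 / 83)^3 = 10673289 / 7433231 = 1.44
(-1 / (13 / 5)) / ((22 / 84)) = -210 / 143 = -1.47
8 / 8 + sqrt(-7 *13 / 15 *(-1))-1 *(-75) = 78.46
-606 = -606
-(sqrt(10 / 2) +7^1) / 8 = -7 / 8 - sqrt(5) / 8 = -1.15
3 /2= 1.50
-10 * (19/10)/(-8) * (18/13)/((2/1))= 171/104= 1.64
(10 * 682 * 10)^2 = 4651240000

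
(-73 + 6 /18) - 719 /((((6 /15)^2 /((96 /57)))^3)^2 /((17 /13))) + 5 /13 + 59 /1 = -2346816024369766358 /1834789359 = -1279065639.26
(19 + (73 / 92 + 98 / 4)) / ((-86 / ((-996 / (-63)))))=-338225 / 41538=-8.14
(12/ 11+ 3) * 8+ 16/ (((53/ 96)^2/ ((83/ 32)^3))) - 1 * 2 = 58505797/ 61798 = 946.73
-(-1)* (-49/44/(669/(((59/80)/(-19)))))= 2891/44742720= 0.00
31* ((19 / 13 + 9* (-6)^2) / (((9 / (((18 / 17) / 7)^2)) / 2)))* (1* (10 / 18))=5246440 / 184093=28.50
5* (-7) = -35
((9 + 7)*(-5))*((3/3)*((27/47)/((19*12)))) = -180/893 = -0.20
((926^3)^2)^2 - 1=397495155639882245867698528490622975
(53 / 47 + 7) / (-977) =-382 / 45919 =-0.01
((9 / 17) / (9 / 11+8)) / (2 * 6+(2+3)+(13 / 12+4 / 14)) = 8316 / 2544407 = 0.00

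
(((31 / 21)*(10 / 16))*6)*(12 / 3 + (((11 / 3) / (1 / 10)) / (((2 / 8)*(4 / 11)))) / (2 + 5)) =100285 / 294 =341.11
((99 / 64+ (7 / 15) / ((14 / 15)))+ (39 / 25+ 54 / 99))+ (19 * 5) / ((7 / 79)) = 132599567 / 123200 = 1076.30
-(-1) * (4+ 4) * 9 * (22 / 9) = 176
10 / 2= 5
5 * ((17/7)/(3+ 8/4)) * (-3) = -51/7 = -7.29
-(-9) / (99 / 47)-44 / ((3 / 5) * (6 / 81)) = -10843 / 11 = -985.73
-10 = -10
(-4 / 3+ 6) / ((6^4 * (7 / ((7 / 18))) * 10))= 7 / 349920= 0.00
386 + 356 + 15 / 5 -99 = 646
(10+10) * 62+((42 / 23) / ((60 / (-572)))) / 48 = 3421399 / 2760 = 1239.64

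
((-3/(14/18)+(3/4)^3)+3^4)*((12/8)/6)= 34749/1792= 19.39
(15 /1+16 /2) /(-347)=-23 /347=-0.07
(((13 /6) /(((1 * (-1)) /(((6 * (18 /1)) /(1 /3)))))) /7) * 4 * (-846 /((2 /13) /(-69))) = -1065442248 /7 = -152206035.43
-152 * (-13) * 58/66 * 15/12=71630/33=2170.61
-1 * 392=-392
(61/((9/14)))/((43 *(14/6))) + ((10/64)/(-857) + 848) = 3003311291/3537696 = 848.95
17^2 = 289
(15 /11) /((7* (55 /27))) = 81 /847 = 0.10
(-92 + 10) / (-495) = 82 / 495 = 0.17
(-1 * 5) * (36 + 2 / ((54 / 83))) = -5275 / 27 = -195.37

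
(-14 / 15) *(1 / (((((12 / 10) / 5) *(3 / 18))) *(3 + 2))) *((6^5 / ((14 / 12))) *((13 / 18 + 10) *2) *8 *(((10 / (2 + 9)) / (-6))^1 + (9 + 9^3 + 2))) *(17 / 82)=-369126673920 / 451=-818462691.62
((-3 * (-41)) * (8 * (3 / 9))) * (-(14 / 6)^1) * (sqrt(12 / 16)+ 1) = -2296 / 3 - 1148 * sqrt(3) / 3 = -1428.13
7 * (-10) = -70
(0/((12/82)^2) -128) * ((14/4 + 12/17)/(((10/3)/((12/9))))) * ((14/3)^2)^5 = -1054860161.94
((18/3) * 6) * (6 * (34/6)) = 1224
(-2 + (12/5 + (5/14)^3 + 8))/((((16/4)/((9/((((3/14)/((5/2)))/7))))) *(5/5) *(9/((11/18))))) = 1274603/12096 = 105.37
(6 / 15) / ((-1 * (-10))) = 1 / 25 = 0.04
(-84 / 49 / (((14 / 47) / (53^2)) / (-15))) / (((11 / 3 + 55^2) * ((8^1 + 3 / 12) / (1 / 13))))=23764140 / 31832801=0.75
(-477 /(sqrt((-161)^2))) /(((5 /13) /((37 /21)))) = -76479 /5635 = -13.57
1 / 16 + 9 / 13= 157 / 208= 0.75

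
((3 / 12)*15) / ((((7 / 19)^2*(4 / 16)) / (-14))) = -10830 / 7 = -1547.14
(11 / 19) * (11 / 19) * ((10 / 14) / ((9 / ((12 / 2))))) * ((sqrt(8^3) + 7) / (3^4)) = 0.06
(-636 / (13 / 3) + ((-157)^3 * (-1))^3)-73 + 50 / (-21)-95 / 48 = 253150914953758631553179 / 4368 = 57955795548021664732.87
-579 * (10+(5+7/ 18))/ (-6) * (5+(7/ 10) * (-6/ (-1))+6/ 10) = 14553.27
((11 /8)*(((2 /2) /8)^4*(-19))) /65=-209 /2129920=-0.00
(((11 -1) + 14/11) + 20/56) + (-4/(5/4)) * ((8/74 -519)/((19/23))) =1094341093/541310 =2021.65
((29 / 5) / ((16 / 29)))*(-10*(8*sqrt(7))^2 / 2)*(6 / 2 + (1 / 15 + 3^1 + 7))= -4615408 / 15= -307693.87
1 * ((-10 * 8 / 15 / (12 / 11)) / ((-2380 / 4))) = 44 / 5355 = 0.01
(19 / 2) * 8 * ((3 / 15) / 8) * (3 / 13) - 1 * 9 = -1113 / 130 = -8.56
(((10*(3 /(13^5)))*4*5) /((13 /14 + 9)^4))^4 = 282262752580094499225600000000 /369065840492681520240521270747449249940016387204083836561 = 0.00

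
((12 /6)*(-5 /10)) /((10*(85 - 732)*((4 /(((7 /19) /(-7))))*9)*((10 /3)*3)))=-1 /44254800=-0.00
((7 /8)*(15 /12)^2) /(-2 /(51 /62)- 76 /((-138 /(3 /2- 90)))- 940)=-0.00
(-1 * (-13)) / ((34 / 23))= 299 / 34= 8.79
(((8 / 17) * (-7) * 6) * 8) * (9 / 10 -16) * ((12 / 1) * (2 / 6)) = 811776 / 85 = 9550.31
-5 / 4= -1.25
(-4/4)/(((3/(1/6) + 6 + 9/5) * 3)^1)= -5/387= -0.01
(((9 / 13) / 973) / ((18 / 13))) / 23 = 1 / 44758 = 0.00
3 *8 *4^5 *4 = 98304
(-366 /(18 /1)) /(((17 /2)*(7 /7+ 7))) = -61 /204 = -0.30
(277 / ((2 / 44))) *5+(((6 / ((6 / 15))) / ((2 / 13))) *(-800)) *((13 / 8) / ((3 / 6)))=-223030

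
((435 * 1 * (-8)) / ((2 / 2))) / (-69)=1160 / 23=50.43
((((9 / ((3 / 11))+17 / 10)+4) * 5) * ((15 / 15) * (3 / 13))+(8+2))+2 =1473 / 26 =56.65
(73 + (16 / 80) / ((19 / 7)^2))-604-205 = -1328431 / 1805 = -735.97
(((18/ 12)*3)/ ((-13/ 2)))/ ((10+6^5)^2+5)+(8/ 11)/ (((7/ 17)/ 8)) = 285811584217/ 20227474267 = 14.13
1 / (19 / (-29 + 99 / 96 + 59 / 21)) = -16907 / 12768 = -1.32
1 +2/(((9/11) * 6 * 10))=281/270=1.04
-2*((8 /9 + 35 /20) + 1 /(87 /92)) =-3859 /522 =-7.39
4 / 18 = 2 / 9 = 0.22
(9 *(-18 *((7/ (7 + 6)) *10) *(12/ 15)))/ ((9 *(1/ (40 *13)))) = -40320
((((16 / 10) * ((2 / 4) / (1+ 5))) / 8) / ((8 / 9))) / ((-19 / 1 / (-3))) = 9 / 3040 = 0.00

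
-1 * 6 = -6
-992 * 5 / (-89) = 4960 / 89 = 55.73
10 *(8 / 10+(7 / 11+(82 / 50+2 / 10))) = 1802 / 55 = 32.76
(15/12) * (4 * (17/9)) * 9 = 85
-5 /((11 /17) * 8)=-85 /88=-0.97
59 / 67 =0.88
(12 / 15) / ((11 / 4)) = 16 / 55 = 0.29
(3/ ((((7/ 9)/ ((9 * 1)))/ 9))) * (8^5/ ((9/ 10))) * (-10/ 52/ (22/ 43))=-4279910400/ 1001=-4275634.77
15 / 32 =0.47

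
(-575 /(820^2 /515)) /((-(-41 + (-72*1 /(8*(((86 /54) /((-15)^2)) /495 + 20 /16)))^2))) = 2677860642431600605 /65905607240886728176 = 0.04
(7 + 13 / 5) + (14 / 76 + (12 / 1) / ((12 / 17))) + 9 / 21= 36193 / 1330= 27.21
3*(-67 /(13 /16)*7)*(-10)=225120 /13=17316.92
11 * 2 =22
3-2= 1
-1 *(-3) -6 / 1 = -3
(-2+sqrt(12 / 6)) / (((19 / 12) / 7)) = -168 / 19+84*sqrt(2) / 19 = -2.59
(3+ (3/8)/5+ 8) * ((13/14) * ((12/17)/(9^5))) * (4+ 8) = 5759/3903795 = 0.00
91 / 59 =1.54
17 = 17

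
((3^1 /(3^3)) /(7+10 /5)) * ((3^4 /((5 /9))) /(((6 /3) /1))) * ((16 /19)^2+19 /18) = 11467 /7220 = 1.59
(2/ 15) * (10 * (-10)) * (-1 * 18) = 240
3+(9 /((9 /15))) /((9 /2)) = 6.33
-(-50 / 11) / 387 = 0.01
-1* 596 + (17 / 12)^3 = -1024975 / 1728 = -593.16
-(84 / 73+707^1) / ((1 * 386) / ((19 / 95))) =-10339 / 28178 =-0.37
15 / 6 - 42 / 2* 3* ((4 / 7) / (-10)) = 61 / 10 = 6.10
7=7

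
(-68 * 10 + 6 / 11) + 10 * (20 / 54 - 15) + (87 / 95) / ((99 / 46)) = -23286554 / 28215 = -825.33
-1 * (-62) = 62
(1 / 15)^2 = 1 / 225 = 0.00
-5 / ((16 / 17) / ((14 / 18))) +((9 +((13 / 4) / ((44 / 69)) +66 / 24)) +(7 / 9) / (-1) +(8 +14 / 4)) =9281 / 396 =23.44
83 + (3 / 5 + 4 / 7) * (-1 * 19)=2126 / 35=60.74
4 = 4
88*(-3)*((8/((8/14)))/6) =-616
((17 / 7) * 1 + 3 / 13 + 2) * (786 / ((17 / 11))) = 3665904 / 1547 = 2369.69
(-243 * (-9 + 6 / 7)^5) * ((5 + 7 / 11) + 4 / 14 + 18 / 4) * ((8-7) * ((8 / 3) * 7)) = 1692432825.51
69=69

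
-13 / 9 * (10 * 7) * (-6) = 1820 / 3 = 606.67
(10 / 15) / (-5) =-2 / 15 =-0.13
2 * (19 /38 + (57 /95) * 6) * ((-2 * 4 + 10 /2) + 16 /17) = -287 /17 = -16.88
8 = 8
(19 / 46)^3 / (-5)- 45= -21907459 / 486680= -45.01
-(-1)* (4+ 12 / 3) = 8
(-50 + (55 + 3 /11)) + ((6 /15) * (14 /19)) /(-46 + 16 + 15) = 82342 /15675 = 5.25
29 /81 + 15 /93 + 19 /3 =17207 /2511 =6.85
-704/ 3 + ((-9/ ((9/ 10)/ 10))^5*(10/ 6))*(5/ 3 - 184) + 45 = 27349999998293/ 9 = 3038888888699.22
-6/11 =-0.55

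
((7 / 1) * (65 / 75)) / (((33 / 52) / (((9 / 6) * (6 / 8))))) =1183 / 110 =10.75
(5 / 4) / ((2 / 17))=85 / 8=10.62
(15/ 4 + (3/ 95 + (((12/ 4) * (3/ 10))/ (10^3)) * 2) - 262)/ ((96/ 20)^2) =-24530579/ 2188800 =-11.21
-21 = -21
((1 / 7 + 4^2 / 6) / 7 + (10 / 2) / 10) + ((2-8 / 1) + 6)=265 / 294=0.90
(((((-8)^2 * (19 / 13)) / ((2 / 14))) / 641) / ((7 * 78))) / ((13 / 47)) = 28576 / 4224831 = 0.01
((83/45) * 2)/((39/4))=664/1755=0.38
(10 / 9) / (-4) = -5 / 18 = -0.28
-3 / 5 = -0.60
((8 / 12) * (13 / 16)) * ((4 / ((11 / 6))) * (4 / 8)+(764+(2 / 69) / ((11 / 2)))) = 1887301 / 4554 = 414.43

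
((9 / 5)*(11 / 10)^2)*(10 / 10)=1089 / 500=2.18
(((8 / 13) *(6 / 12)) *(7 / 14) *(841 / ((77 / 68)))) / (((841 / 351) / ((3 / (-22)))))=-5508 / 847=-6.50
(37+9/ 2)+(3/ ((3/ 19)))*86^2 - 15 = 281101/ 2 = 140550.50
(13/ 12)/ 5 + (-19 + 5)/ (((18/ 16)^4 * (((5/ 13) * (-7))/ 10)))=4288271/ 131220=32.68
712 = 712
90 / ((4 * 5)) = 9 / 2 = 4.50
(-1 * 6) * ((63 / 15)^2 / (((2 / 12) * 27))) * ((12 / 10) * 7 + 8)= -48216 / 125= -385.73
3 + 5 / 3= 14 / 3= 4.67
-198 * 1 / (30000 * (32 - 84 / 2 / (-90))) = -99 / 487000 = -0.00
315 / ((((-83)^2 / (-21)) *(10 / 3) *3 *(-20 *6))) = 441 / 551120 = 0.00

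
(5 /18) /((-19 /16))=-40 /171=-0.23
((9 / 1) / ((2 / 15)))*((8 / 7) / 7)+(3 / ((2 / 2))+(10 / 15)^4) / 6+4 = 370387 / 23814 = 15.55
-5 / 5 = -1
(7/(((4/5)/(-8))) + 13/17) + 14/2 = -1058/17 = -62.24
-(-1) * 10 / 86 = 5 / 43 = 0.12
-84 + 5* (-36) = -264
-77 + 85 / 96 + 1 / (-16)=-7313 / 96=-76.18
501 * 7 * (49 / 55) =171843 / 55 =3124.42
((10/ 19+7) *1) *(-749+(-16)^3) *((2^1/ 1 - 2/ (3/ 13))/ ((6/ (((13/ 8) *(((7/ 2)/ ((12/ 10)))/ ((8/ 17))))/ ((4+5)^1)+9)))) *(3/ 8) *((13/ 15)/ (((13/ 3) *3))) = 850157165/ 82944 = 10249.77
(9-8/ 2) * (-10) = -50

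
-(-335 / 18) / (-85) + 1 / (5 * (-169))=-56921 / 258570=-0.22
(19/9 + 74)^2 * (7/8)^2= 22992025/5184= 4435.19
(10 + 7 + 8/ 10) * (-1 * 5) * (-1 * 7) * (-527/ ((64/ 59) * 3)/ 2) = -19370939/ 384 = -50445.15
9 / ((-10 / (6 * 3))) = -81 / 5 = -16.20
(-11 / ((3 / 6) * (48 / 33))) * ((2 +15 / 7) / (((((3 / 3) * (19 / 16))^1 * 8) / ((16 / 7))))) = -14036 / 931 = -15.08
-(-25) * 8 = 200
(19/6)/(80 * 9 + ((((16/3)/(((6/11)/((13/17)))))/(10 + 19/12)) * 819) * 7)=44897/62676576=0.00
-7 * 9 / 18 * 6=-21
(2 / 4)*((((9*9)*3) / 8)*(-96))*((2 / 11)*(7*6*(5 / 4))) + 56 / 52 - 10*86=-2112996 / 143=-14776.20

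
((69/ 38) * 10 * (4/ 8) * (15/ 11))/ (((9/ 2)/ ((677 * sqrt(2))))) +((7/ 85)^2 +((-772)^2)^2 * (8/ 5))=389275 * sqrt(2)/ 209 +4106076490639409/ 7225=568315087843.66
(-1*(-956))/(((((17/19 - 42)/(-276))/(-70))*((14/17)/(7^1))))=-2982892080/781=-3819324.05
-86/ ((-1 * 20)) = 43/ 10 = 4.30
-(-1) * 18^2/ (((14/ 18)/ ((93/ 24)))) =22599/ 14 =1614.21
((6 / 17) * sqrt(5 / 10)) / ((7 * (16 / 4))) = 3 * sqrt(2) / 476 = 0.01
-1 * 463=-463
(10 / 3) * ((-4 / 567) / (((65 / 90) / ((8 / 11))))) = -640 / 27027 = -0.02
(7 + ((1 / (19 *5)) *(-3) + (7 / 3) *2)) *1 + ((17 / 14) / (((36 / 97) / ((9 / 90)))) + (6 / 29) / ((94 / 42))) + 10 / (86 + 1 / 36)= 13628204777 / 1119731760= 12.17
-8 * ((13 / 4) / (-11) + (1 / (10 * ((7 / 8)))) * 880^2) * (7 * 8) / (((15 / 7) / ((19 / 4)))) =-4833891916 / 55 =-87888943.93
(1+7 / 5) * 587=7044 / 5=1408.80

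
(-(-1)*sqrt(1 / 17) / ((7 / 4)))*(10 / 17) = 40*sqrt(17) / 2023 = 0.08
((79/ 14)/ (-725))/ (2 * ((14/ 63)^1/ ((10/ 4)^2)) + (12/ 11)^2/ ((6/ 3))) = -86031/ 7363216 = -0.01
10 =10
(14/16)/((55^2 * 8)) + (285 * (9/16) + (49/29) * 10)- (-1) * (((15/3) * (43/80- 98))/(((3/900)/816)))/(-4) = 167442193682703/5614400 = 29823702.21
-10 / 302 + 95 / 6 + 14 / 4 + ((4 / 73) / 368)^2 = 394350007861 / 20432409168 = 19.30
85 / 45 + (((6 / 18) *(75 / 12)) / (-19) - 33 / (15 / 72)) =-535643 / 3420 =-156.62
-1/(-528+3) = 1/525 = 0.00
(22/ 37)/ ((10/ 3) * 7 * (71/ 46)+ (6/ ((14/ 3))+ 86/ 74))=10626/ 687361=0.02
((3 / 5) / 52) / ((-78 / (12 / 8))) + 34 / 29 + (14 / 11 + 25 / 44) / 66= 56934023 / 47441680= 1.20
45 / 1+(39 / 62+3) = 48.63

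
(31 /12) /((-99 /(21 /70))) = -31 /3960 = -0.01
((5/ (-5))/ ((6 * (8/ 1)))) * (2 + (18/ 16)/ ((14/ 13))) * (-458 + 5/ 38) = 5933059/ 204288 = 29.04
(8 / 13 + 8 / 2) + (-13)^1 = -109 / 13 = -8.38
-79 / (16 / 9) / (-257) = 711 / 4112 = 0.17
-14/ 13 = -1.08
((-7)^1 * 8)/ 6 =-28/ 3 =-9.33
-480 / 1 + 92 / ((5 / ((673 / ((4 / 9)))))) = 136911 / 5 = 27382.20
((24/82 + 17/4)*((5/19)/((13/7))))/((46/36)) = 234675/465842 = 0.50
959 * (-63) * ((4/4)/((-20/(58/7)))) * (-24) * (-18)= 54064584/5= 10812916.80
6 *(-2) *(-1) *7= 84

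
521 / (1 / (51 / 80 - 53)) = -2182469 / 80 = -27280.86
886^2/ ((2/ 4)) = 1569992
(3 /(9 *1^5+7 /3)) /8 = 9 /272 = 0.03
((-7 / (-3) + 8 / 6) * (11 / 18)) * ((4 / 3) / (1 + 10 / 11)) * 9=2662 / 189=14.08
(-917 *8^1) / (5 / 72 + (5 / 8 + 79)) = -264096 / 2869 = -92.05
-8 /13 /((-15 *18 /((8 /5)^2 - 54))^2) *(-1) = 3307592 /148078125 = 0.02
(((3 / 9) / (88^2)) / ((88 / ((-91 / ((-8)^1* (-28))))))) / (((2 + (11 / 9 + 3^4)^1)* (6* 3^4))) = -13 / 2677825142784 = -0.00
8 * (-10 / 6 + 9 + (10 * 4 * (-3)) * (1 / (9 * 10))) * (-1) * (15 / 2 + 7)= -696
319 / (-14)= -319 / 14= -22.79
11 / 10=1.10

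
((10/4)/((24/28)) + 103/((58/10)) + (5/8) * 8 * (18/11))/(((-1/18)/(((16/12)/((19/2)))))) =-441860/6061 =-72.90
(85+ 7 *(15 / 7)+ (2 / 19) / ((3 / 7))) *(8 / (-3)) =-45712 / 171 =-267.32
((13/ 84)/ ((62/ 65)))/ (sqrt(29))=845*sqrt(29)/ 151032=0.03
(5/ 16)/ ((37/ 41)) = 205/ 592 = 0.35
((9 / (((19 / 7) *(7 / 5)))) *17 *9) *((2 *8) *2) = 220320 / 19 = 11595.79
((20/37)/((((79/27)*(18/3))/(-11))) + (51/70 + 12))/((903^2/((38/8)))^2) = 101685397/241855144579671840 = 0.00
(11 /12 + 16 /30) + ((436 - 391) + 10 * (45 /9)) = 1929 /20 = 96.45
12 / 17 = 0.71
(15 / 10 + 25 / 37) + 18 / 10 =1471 / 370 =3.98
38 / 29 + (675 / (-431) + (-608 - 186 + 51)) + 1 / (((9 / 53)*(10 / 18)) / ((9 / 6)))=-90912199 / 124990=-727.36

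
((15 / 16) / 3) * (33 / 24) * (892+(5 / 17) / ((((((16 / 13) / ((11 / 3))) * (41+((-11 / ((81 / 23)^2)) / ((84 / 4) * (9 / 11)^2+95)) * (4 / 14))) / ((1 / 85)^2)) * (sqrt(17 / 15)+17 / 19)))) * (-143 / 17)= -363116368548519161865575 / 112626643129555621888- 4101107001780789 * sqrt(255) / 1914652933202445572096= -3224.07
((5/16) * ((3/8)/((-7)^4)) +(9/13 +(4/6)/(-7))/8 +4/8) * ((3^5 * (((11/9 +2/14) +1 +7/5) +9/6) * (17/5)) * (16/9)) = 15536353669/3495856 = 4444.22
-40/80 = -1/2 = -0.50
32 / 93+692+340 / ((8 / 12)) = 111818 / 93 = 1202.34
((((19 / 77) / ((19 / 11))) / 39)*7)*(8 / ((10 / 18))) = 24 / 65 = 0.37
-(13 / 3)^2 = -169 / 9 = -18.78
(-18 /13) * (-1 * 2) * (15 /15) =36 /13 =2.77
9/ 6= 3/ 2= 1.50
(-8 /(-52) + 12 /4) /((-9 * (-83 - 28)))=41 /12987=0.00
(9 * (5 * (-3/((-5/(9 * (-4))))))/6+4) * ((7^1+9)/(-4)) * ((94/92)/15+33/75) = 553948/1725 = 321.13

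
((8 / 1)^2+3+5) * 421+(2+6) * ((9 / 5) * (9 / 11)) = 30323.78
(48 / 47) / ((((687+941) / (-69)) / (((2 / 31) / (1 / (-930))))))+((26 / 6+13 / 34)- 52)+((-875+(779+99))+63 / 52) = -2053335181 / 50730108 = -40.48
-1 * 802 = -802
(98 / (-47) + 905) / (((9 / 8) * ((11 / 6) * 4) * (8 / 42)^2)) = 6238239 / 2068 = 3016.56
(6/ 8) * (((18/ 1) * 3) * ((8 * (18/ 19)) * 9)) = 52488/ 19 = 2762.53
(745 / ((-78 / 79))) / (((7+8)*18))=-11771 / 4212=-2.79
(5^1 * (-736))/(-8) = 460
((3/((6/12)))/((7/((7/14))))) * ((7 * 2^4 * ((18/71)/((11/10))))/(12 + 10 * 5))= 4320/24211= 0.18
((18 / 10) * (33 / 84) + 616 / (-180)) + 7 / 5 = -1657 / 1260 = -1.32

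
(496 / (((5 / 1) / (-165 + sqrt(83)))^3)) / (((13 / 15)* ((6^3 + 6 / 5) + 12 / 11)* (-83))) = 824439792 / 719693-223035824* sqrt(83) / 10795395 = 957.32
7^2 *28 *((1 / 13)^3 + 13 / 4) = 9797795 / 2197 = 4459.62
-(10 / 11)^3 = -0.75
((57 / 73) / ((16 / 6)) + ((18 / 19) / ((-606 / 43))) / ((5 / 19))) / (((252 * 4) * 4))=0.00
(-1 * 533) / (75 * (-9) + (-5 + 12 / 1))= 533 / 668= 0.80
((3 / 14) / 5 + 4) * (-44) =-6226 / 35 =-177.89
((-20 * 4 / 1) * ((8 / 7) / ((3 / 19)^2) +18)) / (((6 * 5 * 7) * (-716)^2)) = -2011 / 42390243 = -0.00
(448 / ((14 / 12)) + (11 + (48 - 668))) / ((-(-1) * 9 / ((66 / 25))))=-66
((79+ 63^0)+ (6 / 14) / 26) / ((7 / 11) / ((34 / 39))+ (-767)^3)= -2723281 / 15356741917699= -0.00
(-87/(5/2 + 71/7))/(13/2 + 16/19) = -15428/16461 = -0.94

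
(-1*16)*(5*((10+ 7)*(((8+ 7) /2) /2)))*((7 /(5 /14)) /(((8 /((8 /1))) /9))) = -899640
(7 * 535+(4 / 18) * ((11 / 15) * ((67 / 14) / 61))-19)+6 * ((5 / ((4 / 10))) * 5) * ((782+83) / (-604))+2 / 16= 222073007101 / 69635160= 3189.09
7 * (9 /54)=7 /6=1.17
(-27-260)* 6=-1722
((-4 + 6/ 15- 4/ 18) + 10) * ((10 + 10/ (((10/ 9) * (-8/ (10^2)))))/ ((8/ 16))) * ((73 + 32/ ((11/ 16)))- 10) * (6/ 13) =-27469180/ 429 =-64030.72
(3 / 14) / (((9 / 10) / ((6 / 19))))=10 / 133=0.08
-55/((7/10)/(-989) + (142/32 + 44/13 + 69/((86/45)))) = -56570800/45180587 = -1.25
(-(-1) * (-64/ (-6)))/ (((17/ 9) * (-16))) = -6/ 17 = -0.35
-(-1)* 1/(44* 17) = 1/748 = 0.00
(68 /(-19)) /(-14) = 0.26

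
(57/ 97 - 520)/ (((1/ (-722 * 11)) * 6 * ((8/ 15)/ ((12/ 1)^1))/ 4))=6002126790/ 97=61877595.77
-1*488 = -488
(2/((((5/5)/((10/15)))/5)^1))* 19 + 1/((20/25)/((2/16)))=12175/96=126.82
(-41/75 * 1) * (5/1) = -41/15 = -2.73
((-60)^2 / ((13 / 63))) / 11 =226800 / 143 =1586.01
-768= -768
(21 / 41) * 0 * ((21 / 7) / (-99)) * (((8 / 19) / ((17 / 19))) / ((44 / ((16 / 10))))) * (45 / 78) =0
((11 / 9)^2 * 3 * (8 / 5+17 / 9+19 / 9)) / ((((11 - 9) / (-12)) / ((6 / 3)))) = -13552 / 45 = -301.16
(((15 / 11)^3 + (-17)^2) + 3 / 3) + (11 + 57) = 479873 / 1331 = 360.54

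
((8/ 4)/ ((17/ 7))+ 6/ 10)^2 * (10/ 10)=14641/ 7225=2.03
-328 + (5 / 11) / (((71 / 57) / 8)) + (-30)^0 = -253107 / 781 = -324.08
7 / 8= 0.88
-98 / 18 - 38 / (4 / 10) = -904 / 9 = -100.44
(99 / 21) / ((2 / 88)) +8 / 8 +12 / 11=16133 / 77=209.52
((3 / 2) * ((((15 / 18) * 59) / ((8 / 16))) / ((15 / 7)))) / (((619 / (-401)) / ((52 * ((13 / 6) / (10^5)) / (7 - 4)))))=-27988597 / 1671300000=-0.02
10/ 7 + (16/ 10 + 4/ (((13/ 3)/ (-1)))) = 958/ 455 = 2.11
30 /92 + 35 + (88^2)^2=2758600281 /46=59969571.33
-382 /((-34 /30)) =5730 /17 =337.06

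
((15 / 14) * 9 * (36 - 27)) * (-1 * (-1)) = 1215 / 14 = 86.79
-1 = -1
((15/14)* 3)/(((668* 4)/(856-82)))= 0.93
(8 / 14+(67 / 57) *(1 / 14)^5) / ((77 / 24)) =0.18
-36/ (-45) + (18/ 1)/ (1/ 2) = 184/ 5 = 36.80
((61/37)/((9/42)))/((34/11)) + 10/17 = 5807/1887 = 3.08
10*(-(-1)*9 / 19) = 90 / 19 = 4.74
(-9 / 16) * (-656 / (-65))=-369 / 65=-5.68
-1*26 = -26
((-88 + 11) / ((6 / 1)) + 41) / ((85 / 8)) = 676 / 255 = 2.65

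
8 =8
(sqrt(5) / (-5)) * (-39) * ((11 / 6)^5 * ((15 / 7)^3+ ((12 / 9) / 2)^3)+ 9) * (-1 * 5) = -204955635859 * sqrt(5) / 24004512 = -19092.02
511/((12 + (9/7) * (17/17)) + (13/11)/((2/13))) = 78694/3229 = 24.37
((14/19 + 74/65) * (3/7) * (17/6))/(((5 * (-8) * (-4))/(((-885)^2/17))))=18139491/27664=655.71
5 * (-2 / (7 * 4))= -5 / 14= -0.36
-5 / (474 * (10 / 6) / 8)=-4 / 79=-0.05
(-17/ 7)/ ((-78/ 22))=187/ 273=0.68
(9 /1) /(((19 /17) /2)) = 306 /19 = 16.11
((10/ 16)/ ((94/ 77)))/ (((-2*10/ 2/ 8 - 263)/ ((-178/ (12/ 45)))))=73425/ 56776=1.29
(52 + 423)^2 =225625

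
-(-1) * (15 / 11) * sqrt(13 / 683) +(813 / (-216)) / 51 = -271 / 3672 +15 * sqrt(8879) / 7513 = 0.11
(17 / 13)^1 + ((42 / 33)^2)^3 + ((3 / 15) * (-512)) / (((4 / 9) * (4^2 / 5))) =-1530180591 / 23030293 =-66.44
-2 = -2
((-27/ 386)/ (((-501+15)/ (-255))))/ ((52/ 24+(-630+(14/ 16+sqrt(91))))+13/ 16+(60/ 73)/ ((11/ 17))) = 10523282880* sqrt(91)/ 111932647984964857+6575742669100/ 111932647984964857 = 0.00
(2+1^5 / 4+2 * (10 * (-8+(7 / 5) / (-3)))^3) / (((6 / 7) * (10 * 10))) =-917673883 / 64800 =-14161.63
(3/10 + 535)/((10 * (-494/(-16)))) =10706/6175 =1.73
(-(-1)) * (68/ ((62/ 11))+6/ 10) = 1963/ 155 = 12.66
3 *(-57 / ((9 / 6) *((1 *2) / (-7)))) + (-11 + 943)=1331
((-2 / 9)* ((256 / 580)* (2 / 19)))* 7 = -1792 / 24795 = -0.07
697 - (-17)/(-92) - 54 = 59139/92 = 642.82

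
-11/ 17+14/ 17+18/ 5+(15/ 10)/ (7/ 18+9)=3.94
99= 99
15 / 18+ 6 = 41 / 6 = 6.83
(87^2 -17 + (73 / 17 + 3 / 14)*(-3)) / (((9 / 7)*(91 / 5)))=8970785 / 27846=322.16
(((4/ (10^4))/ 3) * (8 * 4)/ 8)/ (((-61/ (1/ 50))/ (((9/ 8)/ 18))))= -1/ 91500000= -0.00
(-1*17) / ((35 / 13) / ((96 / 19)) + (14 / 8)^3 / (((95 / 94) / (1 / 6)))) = -12.00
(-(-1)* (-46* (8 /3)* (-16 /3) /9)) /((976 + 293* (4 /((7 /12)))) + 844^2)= 2576 /25349193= 0.00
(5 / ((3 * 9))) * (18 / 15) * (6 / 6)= 2 / 9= 0.22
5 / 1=5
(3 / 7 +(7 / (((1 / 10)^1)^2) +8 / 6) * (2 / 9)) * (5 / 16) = 147685 / 3024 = 48.84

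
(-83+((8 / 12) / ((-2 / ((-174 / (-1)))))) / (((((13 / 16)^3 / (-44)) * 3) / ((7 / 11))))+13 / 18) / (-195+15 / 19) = -696495673 / 145924740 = -4.77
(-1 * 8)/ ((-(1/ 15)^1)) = 120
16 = 16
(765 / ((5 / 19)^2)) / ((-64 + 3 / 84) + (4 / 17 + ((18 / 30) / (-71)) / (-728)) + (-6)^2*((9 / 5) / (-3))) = -6933288024 / 53555881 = -129.46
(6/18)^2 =1/9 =0.11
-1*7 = -7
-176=-176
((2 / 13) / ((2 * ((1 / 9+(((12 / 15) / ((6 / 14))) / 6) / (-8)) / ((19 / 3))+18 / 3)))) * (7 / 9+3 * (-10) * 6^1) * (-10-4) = 1225880 / 38181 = 32.11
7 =7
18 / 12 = 3 / 2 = 1.50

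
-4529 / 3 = -1509.67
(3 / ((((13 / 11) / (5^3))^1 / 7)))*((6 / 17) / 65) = 34650 / 2873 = 12.06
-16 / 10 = -8 / 5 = -1.60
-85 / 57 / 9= -0.17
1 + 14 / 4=9 / 2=4.50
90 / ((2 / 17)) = 765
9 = 9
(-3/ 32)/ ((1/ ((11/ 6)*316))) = -869/ 16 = -54.31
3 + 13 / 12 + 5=109 / 12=9.08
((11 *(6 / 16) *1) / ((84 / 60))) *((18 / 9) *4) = 165 / 7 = 23.57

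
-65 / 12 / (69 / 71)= -4615 / 828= -5.57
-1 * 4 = -4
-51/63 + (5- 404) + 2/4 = -16771/42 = -399.31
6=6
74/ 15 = 4.93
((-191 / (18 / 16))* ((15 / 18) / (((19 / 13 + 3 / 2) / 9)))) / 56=-12415 / 1617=-7.68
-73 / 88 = -0.83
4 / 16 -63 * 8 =-2015 / 4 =-503.75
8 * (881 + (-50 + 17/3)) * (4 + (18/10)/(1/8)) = 123157.33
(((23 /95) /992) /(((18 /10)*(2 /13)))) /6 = 299 /2035584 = 0.00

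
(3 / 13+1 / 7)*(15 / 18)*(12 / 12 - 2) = -0.31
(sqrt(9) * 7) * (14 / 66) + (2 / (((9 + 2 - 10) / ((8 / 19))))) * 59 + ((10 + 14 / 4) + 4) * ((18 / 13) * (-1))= 81260 / 2717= 29.91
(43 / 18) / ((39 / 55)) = 2365 / 702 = 3.37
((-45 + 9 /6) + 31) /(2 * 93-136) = -1 /4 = -0.25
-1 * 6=-6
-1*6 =-6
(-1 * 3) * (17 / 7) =-51 / 7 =-7.29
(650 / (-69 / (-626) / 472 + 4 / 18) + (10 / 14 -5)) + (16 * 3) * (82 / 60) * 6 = 1054747026 / 318535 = 3311.24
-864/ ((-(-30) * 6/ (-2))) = 48/ 5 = 9.60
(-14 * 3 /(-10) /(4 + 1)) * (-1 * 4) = -84 /25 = -3.36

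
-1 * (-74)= 74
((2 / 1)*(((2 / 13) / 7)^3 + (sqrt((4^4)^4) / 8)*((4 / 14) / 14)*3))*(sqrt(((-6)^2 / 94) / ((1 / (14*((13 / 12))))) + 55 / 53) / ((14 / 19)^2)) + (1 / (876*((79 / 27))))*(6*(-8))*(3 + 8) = -1188 / 5767 + 68220753316*sqrt(42481514) / 91980122689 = 4833.97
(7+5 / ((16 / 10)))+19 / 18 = 805 / 72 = 11.18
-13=-13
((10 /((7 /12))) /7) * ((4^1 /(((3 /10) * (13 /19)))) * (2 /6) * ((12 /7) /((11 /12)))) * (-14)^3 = -11673600 /143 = -81633.57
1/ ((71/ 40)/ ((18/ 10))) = 1.01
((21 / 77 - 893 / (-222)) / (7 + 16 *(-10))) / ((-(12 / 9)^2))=617 / 39072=0.02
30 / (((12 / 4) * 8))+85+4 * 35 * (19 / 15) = 3163 / 12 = 263.58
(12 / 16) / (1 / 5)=15 / 4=3.75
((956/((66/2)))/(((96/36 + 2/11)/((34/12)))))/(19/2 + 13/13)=8126/2961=2.74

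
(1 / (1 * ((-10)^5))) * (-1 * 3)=3 / 100000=0.00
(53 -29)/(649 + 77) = 4/121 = 0.03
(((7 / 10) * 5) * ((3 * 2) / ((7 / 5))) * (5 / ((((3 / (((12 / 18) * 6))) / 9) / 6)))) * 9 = 48600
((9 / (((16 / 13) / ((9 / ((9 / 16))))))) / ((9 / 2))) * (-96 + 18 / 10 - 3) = -12636 / 5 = -2527.20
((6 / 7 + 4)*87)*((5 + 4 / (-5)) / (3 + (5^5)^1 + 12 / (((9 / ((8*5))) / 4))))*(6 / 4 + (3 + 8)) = 66555 / 10024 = 6.64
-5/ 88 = -0.06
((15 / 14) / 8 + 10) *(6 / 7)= 3405 / 392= 8.69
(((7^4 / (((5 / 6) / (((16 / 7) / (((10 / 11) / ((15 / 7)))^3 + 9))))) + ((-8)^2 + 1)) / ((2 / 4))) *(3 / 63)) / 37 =2.03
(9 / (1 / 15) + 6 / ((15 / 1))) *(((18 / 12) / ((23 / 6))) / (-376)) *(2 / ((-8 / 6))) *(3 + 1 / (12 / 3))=237627 / 345920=0.69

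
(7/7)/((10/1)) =1/10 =0.10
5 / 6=0.83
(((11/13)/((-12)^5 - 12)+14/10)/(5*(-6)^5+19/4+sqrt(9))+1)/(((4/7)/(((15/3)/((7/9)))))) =943095835329/83833760218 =11.25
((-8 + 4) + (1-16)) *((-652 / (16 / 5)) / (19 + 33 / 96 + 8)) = 24776 / 175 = 141.58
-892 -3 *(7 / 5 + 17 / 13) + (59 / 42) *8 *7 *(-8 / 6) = -587932 / 585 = -1005.01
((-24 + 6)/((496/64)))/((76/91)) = -1638/589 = -2.78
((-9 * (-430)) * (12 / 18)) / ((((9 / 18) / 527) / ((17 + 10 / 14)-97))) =-1509222600 / 7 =-215603228.57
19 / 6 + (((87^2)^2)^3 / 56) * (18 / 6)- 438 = 1692285139813479053489677 / 168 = 10073125832223089604105.22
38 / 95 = 0.40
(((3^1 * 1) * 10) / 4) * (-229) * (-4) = 6870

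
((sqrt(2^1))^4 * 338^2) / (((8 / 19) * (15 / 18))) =6511908 / 5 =1302381.60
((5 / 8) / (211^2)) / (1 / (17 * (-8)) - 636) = -85 / 3850932937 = -0.00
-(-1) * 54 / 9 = 6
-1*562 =-562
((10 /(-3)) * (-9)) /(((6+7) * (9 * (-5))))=-2 /39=-0.05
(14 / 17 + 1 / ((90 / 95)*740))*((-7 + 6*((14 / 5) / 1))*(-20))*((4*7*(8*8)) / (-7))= 1171628416 / 28305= 41392.98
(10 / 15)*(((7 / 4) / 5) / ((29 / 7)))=49 / 870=0.06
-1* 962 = -962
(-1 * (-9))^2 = 81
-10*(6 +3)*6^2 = -3240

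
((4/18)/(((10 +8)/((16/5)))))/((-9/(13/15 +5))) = -1408/54675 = -0.03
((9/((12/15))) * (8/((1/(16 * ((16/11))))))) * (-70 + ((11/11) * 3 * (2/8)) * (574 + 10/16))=8316720/11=756065.45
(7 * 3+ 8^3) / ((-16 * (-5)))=533 / 80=6.66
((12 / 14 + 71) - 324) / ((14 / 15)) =-26475 / 98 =-270.15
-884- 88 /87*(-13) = -75764 /87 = -870.85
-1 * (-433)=433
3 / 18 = 1 / 6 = 0.17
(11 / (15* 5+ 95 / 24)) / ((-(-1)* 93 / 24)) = 2112 / 58745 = 0.04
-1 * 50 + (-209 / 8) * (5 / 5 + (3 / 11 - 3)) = -39 / 8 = -4.88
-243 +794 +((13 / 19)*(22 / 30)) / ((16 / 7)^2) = 40207967 / 72960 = 551.10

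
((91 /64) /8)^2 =8281 /262144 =0.03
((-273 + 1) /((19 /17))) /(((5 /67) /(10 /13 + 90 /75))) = -6421.93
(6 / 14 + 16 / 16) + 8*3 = 178 / 7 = 25.43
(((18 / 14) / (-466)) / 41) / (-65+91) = -0.00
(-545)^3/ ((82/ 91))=-14730954875/ 82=-179645791.16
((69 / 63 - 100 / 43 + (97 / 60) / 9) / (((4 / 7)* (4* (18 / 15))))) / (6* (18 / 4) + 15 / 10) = -170783 / 12705984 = -0.01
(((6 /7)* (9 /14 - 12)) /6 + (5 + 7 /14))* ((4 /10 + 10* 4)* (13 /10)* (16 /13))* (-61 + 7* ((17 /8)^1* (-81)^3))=-1981409545.68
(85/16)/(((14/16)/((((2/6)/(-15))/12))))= -17/1512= -0.01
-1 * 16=-16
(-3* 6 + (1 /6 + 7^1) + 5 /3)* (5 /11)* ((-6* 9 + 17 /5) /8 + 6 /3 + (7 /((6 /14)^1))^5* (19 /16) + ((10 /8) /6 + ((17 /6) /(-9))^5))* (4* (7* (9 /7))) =-15845839638060805 /76527504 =-207060714.25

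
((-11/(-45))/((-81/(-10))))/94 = 11/34263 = 0.00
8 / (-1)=-8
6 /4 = 3 /2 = 1.50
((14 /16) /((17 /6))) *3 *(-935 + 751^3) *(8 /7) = 7624148688 /17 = 448479334.59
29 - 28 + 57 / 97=154 / 97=1.59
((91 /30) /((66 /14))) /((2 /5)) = 637 /396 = 1.61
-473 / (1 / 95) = -44935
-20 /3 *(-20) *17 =6800 /3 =2266.67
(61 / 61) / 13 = 1 / 13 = 0.08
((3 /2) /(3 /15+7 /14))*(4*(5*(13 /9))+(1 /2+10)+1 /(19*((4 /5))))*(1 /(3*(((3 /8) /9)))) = 269870 /399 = 676.37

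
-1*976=-976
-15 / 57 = -5 / 19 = -0.26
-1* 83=-83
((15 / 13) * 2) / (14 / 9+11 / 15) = 1350 / 1339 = 1.01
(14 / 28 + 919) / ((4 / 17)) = 31263 / 8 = 3907.88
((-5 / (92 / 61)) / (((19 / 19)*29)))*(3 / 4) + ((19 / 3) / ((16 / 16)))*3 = 201853 / 10672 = 18.91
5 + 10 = 15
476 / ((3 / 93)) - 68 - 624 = 14064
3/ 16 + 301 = 4819/ 16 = 301.19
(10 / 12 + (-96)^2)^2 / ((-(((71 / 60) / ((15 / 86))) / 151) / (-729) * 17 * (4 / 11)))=5445706328723925 / 24424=222965375398.13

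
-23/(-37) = 23/37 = 0.62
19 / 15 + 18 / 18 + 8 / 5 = 58 / 15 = 3.87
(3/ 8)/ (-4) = -3/ 32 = -0.09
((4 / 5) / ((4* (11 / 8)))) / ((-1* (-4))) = 2 / 55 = 0.04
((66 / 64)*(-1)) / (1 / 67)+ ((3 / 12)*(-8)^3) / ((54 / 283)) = -639281 / 864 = -739.91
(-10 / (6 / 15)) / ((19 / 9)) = -225 / 19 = -11.84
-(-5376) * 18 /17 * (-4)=-387072 /17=-22768.94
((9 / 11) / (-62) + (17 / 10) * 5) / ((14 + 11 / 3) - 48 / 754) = 3273114 / 6788969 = 0.48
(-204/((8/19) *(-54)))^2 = 104329/1296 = 80.50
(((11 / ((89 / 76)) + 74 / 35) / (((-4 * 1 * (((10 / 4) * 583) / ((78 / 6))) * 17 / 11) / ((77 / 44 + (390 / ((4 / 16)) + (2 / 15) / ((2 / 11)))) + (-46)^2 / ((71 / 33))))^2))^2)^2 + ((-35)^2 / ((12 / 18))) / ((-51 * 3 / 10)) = 16117629976295416092966837445963133914678116024660509069583978367925698877264017681 / 27719624443109218085921830831504699948341333662670656100000000000000000000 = 581451960.48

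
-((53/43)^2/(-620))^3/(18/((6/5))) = 22164361129/22598367191131080000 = 0.00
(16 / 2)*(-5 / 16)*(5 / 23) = -25 / 46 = -0.54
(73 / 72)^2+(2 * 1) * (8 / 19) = 184195 / 98496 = 1.87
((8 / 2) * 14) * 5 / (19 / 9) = 2520 / 19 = 132.63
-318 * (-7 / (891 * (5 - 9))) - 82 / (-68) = 2935 / 5049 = 0.58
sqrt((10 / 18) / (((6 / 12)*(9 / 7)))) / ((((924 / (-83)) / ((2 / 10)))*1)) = -83*sqrt(70) / 41580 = -0.02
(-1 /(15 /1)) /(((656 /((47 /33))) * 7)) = -47 /2273040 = -0.00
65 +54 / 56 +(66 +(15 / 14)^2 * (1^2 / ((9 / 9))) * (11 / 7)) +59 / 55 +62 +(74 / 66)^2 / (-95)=2793777719 / 14194026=196.83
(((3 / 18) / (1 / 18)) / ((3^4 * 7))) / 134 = 1 / 25326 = 0.00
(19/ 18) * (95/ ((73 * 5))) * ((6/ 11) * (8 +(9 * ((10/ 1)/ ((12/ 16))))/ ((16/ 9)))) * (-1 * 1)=-54511/ 4818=-11.31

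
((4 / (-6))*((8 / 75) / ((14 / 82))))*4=-2624 / 1575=-1.67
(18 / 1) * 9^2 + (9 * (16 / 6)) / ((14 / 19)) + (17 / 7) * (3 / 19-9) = 195390 / 133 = 1469.10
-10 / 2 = -5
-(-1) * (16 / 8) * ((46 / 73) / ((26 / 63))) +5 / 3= 13439 / 2847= 4.72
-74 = -74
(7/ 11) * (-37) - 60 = -919/ 11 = -83.55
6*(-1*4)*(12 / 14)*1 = -144 / 7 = -20.57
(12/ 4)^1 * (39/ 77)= 117/ 77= 1.52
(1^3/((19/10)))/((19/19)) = 10/19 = 0.53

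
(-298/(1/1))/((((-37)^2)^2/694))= -206812/1874161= -0.11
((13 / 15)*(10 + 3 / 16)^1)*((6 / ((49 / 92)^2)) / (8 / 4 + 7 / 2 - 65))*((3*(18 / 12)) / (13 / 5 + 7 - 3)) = -6725706 / 3142909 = -2.14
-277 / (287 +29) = -277 / 316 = -0.88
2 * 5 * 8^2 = 640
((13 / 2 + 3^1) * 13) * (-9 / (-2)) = 2223 / 4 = 555.75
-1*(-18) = 18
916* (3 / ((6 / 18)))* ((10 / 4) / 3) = 6870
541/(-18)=-541/18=-30.06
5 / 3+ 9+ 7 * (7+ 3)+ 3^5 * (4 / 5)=4126 / 15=275.07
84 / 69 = 28 / 23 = 1.22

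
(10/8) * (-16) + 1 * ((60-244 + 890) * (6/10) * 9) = 18962/5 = 3792.40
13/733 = 0.02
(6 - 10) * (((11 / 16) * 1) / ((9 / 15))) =-55 / 12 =-4.58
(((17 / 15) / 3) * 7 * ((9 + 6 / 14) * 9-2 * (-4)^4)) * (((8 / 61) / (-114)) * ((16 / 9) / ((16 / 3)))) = 40664 / 93879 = 0.43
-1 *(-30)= 30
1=1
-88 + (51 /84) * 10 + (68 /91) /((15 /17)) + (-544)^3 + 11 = -439500663643 /2730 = -160989254.08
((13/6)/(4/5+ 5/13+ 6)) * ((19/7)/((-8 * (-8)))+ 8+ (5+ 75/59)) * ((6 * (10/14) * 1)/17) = 1598473825/1468905536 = 1.09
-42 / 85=-0.49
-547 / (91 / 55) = -30085 / 91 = -330.60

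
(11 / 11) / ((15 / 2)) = 0.13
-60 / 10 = -6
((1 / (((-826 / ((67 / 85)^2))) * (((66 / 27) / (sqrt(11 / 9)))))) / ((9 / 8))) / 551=-8978 * sqrt(11) / 54256708275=-0.00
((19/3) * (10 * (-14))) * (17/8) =-11305/6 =-1884.17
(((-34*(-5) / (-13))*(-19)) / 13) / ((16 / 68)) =27455 / 338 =81.23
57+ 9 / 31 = 1776 / 31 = 57.29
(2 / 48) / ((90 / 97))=97 / 2160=0.04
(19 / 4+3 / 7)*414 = 2143.93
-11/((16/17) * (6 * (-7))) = 187/672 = 0.28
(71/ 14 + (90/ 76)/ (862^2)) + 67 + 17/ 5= 74584529163/ 988248520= 75.47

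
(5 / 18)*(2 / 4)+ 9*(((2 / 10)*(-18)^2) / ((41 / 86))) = 1223.44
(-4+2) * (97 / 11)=-194 / 11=-17.64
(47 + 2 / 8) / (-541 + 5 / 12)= -0.09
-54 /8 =-27 /4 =-6.75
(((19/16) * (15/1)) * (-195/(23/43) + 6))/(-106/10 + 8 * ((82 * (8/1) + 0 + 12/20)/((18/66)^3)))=-16700175/677041616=-0.02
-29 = -29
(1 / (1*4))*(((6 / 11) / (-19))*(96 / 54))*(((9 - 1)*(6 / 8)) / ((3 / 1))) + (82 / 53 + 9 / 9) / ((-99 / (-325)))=277027 / 33231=8.34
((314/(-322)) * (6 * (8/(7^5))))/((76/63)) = -16956/7344659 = -0.00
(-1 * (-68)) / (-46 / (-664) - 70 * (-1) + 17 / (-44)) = 124168 / 127241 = 0.98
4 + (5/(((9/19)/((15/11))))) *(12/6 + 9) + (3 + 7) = 517/3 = 172.33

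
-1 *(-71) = 71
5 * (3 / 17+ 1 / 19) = 370 / 323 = 1.15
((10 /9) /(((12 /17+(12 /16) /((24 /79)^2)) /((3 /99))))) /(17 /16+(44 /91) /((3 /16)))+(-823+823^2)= 8188937064080818 /12104751549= 676506.00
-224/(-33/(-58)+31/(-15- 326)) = -142912/305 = -468.56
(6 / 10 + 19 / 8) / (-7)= -17 / 40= -0.42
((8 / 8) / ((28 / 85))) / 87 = 85 / 2436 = 0.03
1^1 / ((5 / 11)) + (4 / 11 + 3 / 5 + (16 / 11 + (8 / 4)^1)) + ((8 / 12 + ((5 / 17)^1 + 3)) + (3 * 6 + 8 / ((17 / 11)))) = 94684 / 2805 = 33.76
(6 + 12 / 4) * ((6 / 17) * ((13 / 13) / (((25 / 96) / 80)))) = 82944 / 85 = 975.81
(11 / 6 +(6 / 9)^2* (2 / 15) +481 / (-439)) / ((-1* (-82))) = 94459 / 9719460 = 0.01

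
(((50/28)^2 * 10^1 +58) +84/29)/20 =263693/56840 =4.64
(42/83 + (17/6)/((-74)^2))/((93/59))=81500417/253615464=0.32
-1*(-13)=13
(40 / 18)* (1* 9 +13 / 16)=785 / 36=21.81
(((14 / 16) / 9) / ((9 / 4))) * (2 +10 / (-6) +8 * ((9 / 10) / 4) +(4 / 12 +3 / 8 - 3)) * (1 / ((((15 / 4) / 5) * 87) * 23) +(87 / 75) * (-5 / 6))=7712537 / 1166983200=0.01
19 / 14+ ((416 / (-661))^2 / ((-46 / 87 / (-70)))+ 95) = 20933725147 / 140688562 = 148.79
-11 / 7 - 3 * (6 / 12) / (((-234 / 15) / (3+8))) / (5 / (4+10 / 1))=253 / 182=1.39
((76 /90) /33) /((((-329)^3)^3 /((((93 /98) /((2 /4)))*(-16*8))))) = 150784 /1095378873619309971316951095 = 0.00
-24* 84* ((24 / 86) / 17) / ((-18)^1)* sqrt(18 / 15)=1344* sqrt(30) / 3655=2.01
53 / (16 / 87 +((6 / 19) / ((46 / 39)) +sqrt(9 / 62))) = 2145180482214 / 5271281693 - 229825653399*sqrt(62) / 5271281693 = 63.65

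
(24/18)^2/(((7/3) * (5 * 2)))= 8/105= 0.08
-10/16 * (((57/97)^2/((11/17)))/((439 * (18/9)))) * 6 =-828495/363488488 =-0.00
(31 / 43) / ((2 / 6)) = 93 / 43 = 2.16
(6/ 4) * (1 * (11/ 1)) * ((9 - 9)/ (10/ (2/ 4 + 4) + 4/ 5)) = 0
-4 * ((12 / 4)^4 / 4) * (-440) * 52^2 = 96370560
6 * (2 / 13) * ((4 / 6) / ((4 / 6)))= 12 / 13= 0.92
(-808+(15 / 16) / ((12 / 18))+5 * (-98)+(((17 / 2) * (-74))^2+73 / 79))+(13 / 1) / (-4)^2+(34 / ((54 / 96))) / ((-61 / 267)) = 182311594319 / 462624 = 394081.57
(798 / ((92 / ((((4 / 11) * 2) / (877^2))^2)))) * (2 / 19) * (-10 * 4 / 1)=-53760 / 1646309862077903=-0.00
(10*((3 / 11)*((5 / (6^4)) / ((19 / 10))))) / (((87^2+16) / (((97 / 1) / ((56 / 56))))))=2425 / 34241724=0.00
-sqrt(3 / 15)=-sqrt(5) / 5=-0.45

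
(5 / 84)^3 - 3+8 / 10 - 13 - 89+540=1291502641 / 2963520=435.80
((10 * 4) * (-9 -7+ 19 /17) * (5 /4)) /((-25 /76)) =2262.12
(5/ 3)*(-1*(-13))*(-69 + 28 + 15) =-1690/ 3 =-563.33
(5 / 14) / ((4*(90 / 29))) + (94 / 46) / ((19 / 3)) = 154801 / 440496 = 0.35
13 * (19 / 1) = 247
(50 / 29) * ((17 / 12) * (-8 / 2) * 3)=-850 / 29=-29.31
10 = 10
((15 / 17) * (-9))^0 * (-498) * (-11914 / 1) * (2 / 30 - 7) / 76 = -541271.83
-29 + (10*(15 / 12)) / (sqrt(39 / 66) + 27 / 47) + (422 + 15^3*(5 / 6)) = 55225*sqrt(286) / 25358 + 80587119 / 25358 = 3214.81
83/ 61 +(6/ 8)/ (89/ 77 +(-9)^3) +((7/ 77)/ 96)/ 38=46630887307/ 34296237888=1.36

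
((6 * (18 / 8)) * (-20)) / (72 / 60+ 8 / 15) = -155.77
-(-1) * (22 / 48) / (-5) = -11 / 120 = -0.09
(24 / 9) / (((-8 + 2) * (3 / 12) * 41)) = -16 / 369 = -0.04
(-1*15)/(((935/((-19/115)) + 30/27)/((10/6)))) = 855/193507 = 0.00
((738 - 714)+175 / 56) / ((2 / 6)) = 651 / 8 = 81.38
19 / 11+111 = 1240 / 11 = 112.73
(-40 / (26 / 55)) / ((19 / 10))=-11000 / 247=-44.53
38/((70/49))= 133/5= 26.60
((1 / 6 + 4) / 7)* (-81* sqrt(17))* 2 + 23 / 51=23 / 51 - 675* sqrt(17) / 7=-397.13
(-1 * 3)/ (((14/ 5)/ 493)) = -7395/ 14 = -528.21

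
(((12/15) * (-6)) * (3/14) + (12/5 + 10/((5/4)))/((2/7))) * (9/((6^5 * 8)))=619/120960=0.01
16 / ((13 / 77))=1232 / 13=94.77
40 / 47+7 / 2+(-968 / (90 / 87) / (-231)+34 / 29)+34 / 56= 17485357 / 1717380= 10.18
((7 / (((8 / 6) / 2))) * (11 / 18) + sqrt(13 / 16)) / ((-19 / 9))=-231 / 76 - 9 * sqrt(13) / 76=-3.47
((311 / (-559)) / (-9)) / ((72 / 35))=10885 / 362232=0.03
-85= -85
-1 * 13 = -13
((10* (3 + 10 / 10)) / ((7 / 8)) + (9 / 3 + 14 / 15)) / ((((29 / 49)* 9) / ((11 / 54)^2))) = 0.39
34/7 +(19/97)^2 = 322433/65863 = 4.90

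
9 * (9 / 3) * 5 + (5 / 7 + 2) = 964 / 7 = 137.71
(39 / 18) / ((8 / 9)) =39 / 16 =2.44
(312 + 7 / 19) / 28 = 5935 / 532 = 11.16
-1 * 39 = -39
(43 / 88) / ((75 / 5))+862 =1137883 / 1320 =862.03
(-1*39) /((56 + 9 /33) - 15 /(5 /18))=-429 /25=-17.16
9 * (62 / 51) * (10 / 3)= 620 / 17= 36.47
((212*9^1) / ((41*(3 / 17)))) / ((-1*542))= -5406 / 11111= -0.49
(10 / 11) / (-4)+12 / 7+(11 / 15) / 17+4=217169 / 39270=5.53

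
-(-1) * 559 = 559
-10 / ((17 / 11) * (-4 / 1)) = 55 / 34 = 1.62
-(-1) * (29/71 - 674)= -47825/71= -673.59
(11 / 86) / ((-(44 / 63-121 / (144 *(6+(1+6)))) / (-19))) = 124488 / 32465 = 3.83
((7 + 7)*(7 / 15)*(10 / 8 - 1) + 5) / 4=199 / 120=1.66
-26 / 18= -13 / 9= -1.44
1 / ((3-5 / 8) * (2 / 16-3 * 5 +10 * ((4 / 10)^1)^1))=-64 / 1653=-0.04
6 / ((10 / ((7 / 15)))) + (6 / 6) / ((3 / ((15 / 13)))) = 216 / 325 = 0.66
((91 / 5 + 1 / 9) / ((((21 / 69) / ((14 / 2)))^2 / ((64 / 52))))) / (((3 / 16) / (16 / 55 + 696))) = 4273426743296 / 96525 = 44272745.33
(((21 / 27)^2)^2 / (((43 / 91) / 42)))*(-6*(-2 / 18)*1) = 21.68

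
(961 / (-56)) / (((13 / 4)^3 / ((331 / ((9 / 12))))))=-10178912 / 46137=-220.62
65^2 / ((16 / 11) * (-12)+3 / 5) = -232375 / 927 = -250.67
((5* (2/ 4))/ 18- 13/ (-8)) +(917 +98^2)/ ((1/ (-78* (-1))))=59086063/ 72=820639.76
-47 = -47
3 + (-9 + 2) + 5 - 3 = -2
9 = 9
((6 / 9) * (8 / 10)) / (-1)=-8 / 15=-0.53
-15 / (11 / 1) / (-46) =15 / 506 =0.03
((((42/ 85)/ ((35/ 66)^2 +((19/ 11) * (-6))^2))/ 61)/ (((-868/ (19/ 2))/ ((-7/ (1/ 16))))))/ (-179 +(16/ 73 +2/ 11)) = -620288592/ 1201462899815225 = -0.00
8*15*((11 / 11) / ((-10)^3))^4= 3 / 25000000000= 0.00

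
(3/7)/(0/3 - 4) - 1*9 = -255/28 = -9.11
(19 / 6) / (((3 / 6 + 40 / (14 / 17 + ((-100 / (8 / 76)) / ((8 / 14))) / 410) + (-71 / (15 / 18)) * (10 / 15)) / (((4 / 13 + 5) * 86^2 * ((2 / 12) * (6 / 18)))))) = -622170010 / 6187267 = -100.56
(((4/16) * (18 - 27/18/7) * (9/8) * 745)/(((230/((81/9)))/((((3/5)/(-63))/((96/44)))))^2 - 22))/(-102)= -7482035/7019171885824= -0.00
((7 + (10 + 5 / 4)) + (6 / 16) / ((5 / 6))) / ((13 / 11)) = 2057 / 130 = 15.82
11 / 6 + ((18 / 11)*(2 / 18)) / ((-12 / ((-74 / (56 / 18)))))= 2027 / 924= 2.19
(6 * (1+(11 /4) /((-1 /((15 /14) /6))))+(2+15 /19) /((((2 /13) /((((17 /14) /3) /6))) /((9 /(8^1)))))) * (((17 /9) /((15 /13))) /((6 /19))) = 1666561 /72576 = 22.96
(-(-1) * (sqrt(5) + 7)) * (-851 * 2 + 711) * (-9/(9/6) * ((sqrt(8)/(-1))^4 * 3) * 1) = 1141632 * sqrt(5) + 7991424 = 10544190.76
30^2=900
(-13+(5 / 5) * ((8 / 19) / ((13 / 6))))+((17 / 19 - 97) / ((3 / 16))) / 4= -104441 / 741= -140.95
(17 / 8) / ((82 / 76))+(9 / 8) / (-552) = 118741 / 60352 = 1.97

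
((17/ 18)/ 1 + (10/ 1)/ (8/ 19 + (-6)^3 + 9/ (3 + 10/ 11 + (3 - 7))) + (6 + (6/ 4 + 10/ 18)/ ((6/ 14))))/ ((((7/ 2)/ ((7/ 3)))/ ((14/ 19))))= 52908212/ 9198603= 5.75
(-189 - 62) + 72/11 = -2689/11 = -244.45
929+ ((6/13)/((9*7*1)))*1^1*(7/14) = 253618/273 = 929.00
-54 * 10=-540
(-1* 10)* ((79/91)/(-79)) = 10/91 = 0.11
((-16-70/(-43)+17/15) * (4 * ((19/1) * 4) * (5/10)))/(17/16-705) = 20766848/7264635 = 2.86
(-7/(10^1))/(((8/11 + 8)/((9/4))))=-231/1280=-0.18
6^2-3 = 33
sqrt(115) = 10.72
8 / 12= 2 / 3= 0.67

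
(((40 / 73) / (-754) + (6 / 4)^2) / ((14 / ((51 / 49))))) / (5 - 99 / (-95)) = 1199665605 / 43347116176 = 0.03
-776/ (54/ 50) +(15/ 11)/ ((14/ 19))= -2979905/ 4158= -716.67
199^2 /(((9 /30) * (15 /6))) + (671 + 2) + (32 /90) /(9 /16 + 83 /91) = 5166446011 /96615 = 53474.57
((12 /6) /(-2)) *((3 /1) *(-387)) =1161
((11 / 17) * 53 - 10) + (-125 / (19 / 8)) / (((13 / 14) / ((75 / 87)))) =-2991681 / 121771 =-24.57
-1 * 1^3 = -1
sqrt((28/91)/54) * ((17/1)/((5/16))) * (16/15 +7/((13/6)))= 227936 * sqrt(78)/114075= 17.65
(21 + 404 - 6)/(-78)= -419/78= -5.37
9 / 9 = 1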